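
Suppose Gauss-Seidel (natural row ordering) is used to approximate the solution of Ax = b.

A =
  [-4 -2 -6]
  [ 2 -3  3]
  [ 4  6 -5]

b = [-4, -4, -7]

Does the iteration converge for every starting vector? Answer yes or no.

Split A = D + L + U, D = diag(-4, -3, -5).
T_GS = -(D+L)⁻¹U: row 0 first, T[0,2] = -(-6)/(-4) = -1.5000; later rows by forward substitution.
  T[0,:] = [+0.0000  -0.5000  -1.5000]
  T[1,:] = [+0.0000  -0.3333  -0.0000]
  T[2,:] = [+0.0000  -0.8000  -1.2000]
|roots of det(T-λI)|: 1.2000, 0.3333, 0.0000.
ρ = 1.2000; 1.2000 > 1: divergent.

no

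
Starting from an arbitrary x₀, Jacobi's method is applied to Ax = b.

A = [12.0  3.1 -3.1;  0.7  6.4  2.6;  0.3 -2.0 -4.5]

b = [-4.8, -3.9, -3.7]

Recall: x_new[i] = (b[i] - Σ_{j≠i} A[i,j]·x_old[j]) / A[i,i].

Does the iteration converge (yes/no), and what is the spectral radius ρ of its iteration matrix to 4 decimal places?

Write A = D+L+U with D = diag(12, 6.4, -4.5).
Jacobi T = -D⁻¹(L+U): T[0,1] = -(3.1)/(12) = -0.2583; T[0,0] = 0.
  T[0,:] = [+0.0000  -0.2583  +0.2583]
  T[1,:] = [-0.1094  +0.0000  -0.4062]
  T[2,:] = [+0.0667  -0.4444  +0.0000]
|roots of det(T-λI)|: 0.5139, 0.4242, 0.0897.
ρ(T) = max|λ| = 0.5139; 0.5139 < 1, so it converges for any x₀.

yes, ρ = 0.5139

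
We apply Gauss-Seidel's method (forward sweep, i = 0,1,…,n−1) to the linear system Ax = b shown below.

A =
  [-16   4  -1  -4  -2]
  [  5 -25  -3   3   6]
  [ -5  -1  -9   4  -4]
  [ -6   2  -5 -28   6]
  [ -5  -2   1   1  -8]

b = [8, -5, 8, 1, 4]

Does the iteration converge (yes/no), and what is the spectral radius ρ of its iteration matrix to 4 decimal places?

yes, ρ = 0.2342

Let D = diag(-16, -25, -9, -28, -8); L, U the strict triangles.
T_GS = -(D+L)⁻¹U: row 0 first, T[0,2] = -(-1)/(-16) = -0.0625; later rows by forward substitution.
  T[0,:] = [+0.0000 +0.2500 -0.0625 -0.2500 -0.1250]
  T[1,:] = [+0.0000 +0.0500 -0.1325 +0.0700 +0.2150]
  T[2,:] = [+0.0000 -0.1444 +0.0494 +0.5756 -0.3989]
  T[3,:] = [+0.0000 -0.0242 -0.0049 -0.0442 +0.3277]
  T[4,:] = [+0.0000 -0.1898 +0.0778 +0.2052 +0.0155]
|eigenvalues of T|: 0.2342, 0.1973, 0.1973, 0.1958, 0.0000.
spectral radius ρ = 0.2342; 0.2342 < 1, so it converges for any x₀.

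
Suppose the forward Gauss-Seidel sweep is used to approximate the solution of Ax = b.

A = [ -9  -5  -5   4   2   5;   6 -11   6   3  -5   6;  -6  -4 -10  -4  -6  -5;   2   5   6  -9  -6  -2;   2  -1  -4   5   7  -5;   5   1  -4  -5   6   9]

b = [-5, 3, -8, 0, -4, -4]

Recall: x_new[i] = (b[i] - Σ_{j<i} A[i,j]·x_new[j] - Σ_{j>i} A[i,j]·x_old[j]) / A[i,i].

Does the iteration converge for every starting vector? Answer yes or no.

Let D = diag(-9, -11, -10, -9, 7, 9); L, U the strict triangles.
Gauss-Seidel: T = -(D+L)⁻¹U, row 0 first, T[0,3] = -(4)/(-9) = +0.4444; later rows by forward substitution.
  T[0,:] = [+0.0000 -0.5556 -0.5556 +0.4444 +0.2222 +0.5556]
  T[1,:] = [+0.0000 -0.3030 +0.2424 +0.5152 -0.3333 +0.8485]
  T[2,:] = [+0.0000 +0.4545 +0.2364 -0.8727 -0.6000 -1.1727]
  T[3,:] = [+0.0000 +0.0112 +0.1688 -0.1969 -1.2025 -0.4092]
  T[4,:] = [+0.0000 +0.3672 +0.2079 -0.4115 +0.4049 +0.2989]
  T[5,:] = [+0.0000 +0.3058 +0.3420 -0.5271 -1.2911 -1.3507]
|roots of det(T-λI)|: 1.3688, 0.5654, 0.3885, 0.3885, 0.2745, 0.0000.
ρ = 1.3688; 1.3688 > 1: divergent.

no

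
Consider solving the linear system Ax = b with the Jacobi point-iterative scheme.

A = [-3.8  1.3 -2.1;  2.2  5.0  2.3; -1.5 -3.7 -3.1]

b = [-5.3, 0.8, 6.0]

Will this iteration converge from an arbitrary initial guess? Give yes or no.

Let D = diag(-3.8, 5, -3.1); L, U the strict triangles.
T_J = -D⁻¹(L+U): T[1,0] = -(2.2)/(5) = -0.4400; T[1,1] = 0.
  T[0,:] = [+0.0000 +0.3421 -0.5526]
  T[1,:] = [-0.4400 +0.0000 -0.4600]
  T[2,:] = [-0.4839 -1.1935 +0.0000]
|eigenvalues of T|: 0.9447, 0.4760, 0.4760.
ρ(T) = max|λ| = 0.9447; 0.9447 < 1: convergent.

yes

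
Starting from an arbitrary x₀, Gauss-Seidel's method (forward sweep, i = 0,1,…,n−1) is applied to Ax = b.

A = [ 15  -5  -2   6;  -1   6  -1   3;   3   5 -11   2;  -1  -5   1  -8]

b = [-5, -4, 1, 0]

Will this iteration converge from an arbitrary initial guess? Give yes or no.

yes

Let D = diag(15, 6, -11, -8); L, U the strict triangles.
Gauss-Seidel: T = -(D+L)⁻¹U, row 0 first, T[0,2] = -(-2)/(15) = +0.1333; later rows by forward substitution.
  T[0,:] = [+0.0000  +0.3333  +0.1333  -0.4000]
  T[1,:] = [+0.0000  +0.0556  +0.1889  -0.5667]
  T[2,:] = [+0.0000  +0.1162  +0.1222  -0.1848]
  T[3,:] = [+0.0000  -0.0619  -0.1194  +0.3811]
moduli |λ_i(T)| = 0.5629, 0.0494, 0.0454, 0.0000.
ρ = 0.5629; 0.5629 < 1, so it converges for any x₀.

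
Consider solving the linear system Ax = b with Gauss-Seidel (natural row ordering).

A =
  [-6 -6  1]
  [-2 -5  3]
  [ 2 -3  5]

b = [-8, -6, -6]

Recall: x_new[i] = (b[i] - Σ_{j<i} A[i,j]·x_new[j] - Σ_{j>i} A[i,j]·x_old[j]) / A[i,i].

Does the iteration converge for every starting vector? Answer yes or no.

Write A = D+L+U with D = diag(-6, -5, 5).
Gauss-Seidel: T = -(D+L)⁻¹U, row 0 first, T[0,1] = -(-6)/(-6) = -1.0000; later rows by forward substitution.
  T[0,:] = [+0.0000 -1.0000 +0.1667]
  T[1,:] = [+0.0000 +0.4000 +0.5333]
  T[2,:] = [+0.0000 +0.6400 +0.2533]
|roots of det(T-λI)|: 0.9155, 0.2622, 0.0000.
ρ(T) = max|λ| = 0.9155; 0.9155 < 1, so it converges for any x₀.

yes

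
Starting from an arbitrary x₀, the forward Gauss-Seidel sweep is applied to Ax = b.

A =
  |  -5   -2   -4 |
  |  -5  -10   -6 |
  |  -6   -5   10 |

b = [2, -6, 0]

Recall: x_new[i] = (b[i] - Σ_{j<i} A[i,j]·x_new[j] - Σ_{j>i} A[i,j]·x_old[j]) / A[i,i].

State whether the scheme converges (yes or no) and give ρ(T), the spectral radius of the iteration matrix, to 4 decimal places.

Diagonal D = diag(-5, -10, 10); L, U strict lower/upper.
GS T = -(D+L)⁻¹U: row 0 first, T[0,1] = -(-2)/(-5) = -0.4000; later rows by forward substitution.
  T[0,:] = [+0.0000, -0.4000, -0.8000]
  T[1,:] = [+0.0000, +0.2000, -0.2000]
  T[2,:] = [+0.0000, -0.1400, -0.5800]
eigenvalue magnitudes: 0.6144, 0.2344, 0.0000.
spectral radius ρ = 0.6144; 0.6144 < 1 ⇒ converges.

yes, ρ = 0.6144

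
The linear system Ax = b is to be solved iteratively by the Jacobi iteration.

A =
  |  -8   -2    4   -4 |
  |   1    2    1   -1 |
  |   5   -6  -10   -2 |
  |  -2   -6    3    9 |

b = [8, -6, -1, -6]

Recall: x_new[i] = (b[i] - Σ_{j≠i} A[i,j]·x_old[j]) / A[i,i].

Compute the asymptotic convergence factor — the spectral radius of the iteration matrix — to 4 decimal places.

Diagonal D = diag(-8, 2, -10, 9); L, U strict lower/upper.
Jacobi: T = -D⁻¹(L+U), T[2,0] = -(5)/(-10) = +0.5000; T[2,2] = 0.
  T[0,:] = [+0.0000  -0.2500  +0.5000  -0.5000]
  T[1,:] = [-0.5000  +0.0000  -0.5000  +0.5000]
  T[2,:] = [+0.5000  -0.6000  +0.0000  -0.2000]
  T[3,:] = [+0.2222  +0.6667  -0.3333  +0.0000]
|eigenvalues of T|: 1.2237, 0.5307, 0.5307, 0.2619.
ρ(T) = max|λ| = 1.2237; 1.2237 > 1, so it fails to converge.

1.2237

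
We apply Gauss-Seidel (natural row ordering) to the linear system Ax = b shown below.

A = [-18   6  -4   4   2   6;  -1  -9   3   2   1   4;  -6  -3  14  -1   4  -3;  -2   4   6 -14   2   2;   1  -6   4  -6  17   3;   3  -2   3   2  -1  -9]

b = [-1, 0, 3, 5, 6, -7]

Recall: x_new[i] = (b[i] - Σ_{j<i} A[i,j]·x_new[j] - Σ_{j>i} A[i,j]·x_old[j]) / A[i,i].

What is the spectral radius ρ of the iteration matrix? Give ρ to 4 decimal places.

0.5489

Diagonal D = diag(-18, -9, 14, -14, 17, -9); L, U strict lower/upper.
GS T = -(D+L)⁻¹U: row 0 first, T[0,4] = -(2)/(-18) = +0.1111; later rows by forward substitution.
  T[0,:] = [+0.0000, +0.3333, -0.2222, +0.2222, +0.1111, +0.3333]
  T[1,:] = [+0.0000, -0.0370, +0.3580, +0.1975, +0.0988, +0.4074]
  T[2,:] = [+0.0000, +0.1349, -0.0185, +0.2090, -0.2169, +0.4444]
  T[3,:] = [+0.0000, -0.0004, +0.1261, +0.1143, +0.0622, +0.4021]
  T[4,:] = [+0.0000, -0.0646, +0.1883, +0.0478, +0.1013, -0.0149]
  T[5,:] = [+0.0000, +0.1714, -0.1527, +0.1199, -0.0547, +0.2597]
|roots of det(T-λI)|: 0.5489, 0.1902, 0.1902, 0.1603, 0.0209, 0.0000.
ρ = 0.5489; 0.5489 < 1, so it converges for any x₀.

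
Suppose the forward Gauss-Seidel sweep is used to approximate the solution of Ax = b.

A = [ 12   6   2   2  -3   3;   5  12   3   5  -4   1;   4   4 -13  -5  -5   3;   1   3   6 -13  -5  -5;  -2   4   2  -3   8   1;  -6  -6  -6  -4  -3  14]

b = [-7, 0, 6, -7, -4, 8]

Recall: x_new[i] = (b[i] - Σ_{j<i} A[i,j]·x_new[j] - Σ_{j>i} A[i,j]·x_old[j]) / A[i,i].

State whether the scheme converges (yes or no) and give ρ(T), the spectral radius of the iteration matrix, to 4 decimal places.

yes, ρ = 0.9115

A = D + L + U where D = diag(12, 12, -13, -13, 8, 14).
Gauss-Seidel: T = -(D+L)⁻¹U, row 0 first, T[0,5] = -(3)/(12) = -0.2500; later rows by forward substitution.
  T[0,:] = [+0.0000, -0.5000, -0.1667, -0.1667, +0.2500, -0.2500]
  T[1,:] = [+0.0000, +0.2083, -0.1806, -0.3472, +0.2292, +0.0208]
  T[2,:] = [+0.0000, -0.0897, -0.1068, -0.5427, -0.2372, +0.1603]
  T[3,:] = [+0.0000, -0.0318, -0.1038, -0.3434, -0.4220, -0.3251]
  T[4,:] = [+0.0000, -0.2187, +0.0364, +0.1388, -0.1510, -0.3599]
  T[5,:] = [+0.0000, -0.2194, -0.2165, -0.5212, -0.0492, -0.1995]
moduli |λ_i(T)| = 0.9115, 0.4617, 0.4617, 0.2339, 0.0218, 0.0000.
ρ(T) = max|λ| = 0.9115; 0.9115 < 1: convergent.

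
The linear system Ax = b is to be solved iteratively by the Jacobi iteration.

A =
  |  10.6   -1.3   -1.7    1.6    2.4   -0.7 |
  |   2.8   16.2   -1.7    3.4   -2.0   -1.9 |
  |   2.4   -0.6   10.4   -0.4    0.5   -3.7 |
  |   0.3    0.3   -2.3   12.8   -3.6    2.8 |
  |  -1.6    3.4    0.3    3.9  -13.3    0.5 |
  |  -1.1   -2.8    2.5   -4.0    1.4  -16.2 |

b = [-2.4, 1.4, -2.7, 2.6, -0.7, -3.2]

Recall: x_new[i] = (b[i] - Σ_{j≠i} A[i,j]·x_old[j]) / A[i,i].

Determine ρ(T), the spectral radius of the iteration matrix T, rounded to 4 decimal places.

0.5654

Let D = diag(10.6, 16.2, 10.4, 12.8, -13.3, -16.2); L, U the strict triangles.
T_J = -D⁻¹(L+U): T[5,4] = -(1.4)/(-16.2) = +0.0864; T[5,5] = 0.
  T[0,:] = [+0.0000  +0.1226  +0.1604  -0.1509  -0.2264  +0.0660]
  T[1,:] = [-0.1728  +0.0000  +0.1049  -0.2099  +0.1235  +0.1173]
  T[2,:] = [-0.2308  +0.0577  +0.0000  +0.0385  -0.0481  +0.3558]
  T[3,:] = [-0.0234  -0.0234  +0.1797  +0.0000  +0.2812  -0.2188]
  T[4,:] = [-0.1203  +0.2556  +0.0226  +0.2932  +0.0000  +0.0376]
  T[5,:] = [-0.0679  -0.1728  +0.1543  -0.2469  +0.0864  +0.0000]
moduli |λ_i(T)| = 0.5654, 0.4096, 0.2615, 0.2615, 0.0797, 0.0659.
spectral radius ρ = 0.5654; 0.5654 < 1, so it converges for any x₀.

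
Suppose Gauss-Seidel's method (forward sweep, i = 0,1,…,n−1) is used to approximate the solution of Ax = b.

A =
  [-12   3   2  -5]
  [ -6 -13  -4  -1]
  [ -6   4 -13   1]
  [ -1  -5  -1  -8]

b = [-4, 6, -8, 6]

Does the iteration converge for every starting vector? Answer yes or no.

yes

Split A = D + L + U, D = diag(-12, -13, -13, -8).
Gauss-Seidel: T = -(D+L)⁻¹U, row 0 first, T[0,1] = -(3)/(-12) = +0.2500; later rows by forward substitution.
  T[0,:] = [+0.0000  +0.2500  +0.1667  -0.4167]
  T[1,:] = [+0.0000  -0.1154  -0.3846  +0.1154]
  T[2,:] = [+0.0000  -0.1509  -0.1953  +0.3047]
  T[3,:] = [+0.0000  +0.0597  +0.2440  -0.0581]
|eigenvalues of T|: 0.5468, 0.1853, 0.0073, 0.0000.
ρ(T) = max|λ| = 0.5468; 0.5468 < 1, so it converges for any x₀.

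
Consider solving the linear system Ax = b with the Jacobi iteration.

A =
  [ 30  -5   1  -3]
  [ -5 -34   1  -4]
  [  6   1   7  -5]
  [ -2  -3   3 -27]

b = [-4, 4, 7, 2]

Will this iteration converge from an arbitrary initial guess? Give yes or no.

yes

Write A = D+L+U with D = diag(30, -34, 7, -27).
Jacobi T = -D⁻¹(L+U): T[0,1] = -(-5)/(30) = +0.1667; T[0,0] = 0.
  T[0,:] = [+0.0000 +0.1667 -0.0333 +0.1000]
  T[1,:] = [-0.1471 +0.0000 +0.0294 -0.1176]
  T[2,:] = [-0.8571 -0.1429 +0.0000 +0.7143]
  T[3,:] = [-0.0741 -0.1111 +0.1111 +0.0000]
eigenvalue magnitudes: 0.3693, 0.2976, 0.1737, 0.1737.
ρ(T) = max|λ| = 0.3693; 0.3693 < 1: convergent.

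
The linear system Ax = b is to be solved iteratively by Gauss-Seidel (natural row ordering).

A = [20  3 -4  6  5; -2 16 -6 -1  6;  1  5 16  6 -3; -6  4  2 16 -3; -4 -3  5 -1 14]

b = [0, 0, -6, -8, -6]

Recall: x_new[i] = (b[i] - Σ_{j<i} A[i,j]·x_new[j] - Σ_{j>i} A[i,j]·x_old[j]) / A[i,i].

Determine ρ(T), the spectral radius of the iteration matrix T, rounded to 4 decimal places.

Diagonal D = diag(20, 16, 16, 16, 14); L, U strict lower/upper.
T_GS = -(D+L)⁻¹U: row 0 first, T[0,2] = -(-4)/(20) = +0.2000; later rows by forward substitution.
  T[0,:] = [+0.0000, -0.1500, +0.2000, -0.3000, -0.2500]
  T[1,:] = [+0.0000, -0.0188, +0.4000, +0.0250, -0.4062]
  T[2,:] = [+0.0000, +0.0152, -0.1375, -0.3641, +0.3301]
  T[3,:] = [+0.0000, -0.0535, -0.0078, -0.0732, +0.1541]
  T[4,:] = [+0.0000, -0.0561, +0.1914, +0.0444, -0.2654]
eigenvalue magnitudes: 0.5506, 0.1329, 0.1243, 0.1243, 0.0000.
ρ(T) = max|λ| = 0.5506; 0.5506 < 1, so it converges for any x₀.

0.5506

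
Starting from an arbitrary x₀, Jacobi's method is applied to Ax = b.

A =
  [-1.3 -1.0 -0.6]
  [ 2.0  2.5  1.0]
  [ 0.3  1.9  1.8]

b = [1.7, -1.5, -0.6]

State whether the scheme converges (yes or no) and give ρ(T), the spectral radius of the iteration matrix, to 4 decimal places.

no, ρ = 1.2155

Let D = diag(-1.3, 2.5, 1.8); L, U the strict triangles.
T_J = -D⁻¹(L+U): T[2,0] = -(0.3)/(1.8) = -0.1667; T[2,2] = 0.
  T[0,:] = [+0.0000  -0.7692  -0.4615]
  T[1,:] = [-0.8000  +0.0000  -0.4000]
  T[2,:] = [-0.1667  -1.0556  +0.0000]
|λ(T)| sorted: 1.2155, 0.6884, 0.5271.
ρ = 1.2155; 1.2155 > 1, so it fails to converge.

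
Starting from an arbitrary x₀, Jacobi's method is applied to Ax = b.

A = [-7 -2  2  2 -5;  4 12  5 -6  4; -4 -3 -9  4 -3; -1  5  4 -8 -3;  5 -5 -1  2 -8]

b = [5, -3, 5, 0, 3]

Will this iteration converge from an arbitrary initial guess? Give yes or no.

Let D = diag(-7, 12, -9, -8, -8); L, U the strict triangles.
Jacobi T = -D⁻¹(L+U): T[1,2] = -(5)/(12) = -0.4167; T[1,1] = 0.
  T[0,:] = [+0.0000  -0.2857  +0.2857  +0.2857  -0.7143]
  T[1,:] = [-0.3333  +0.0000  -0.4167  +0.5000  -0.3333]
  T[2,:] = [-0.4444  -0.3333  +0.0000  +0.4444  -0.3333]
  T[3,:] = [-0.1250  +0.6250  +0.5000  +0.0000  -0.3750]
  T[4,:] = [+0.6250  -0.6250  -0.1250  +0.2500  +0.0000]
eigenvalue magnitudes: 1.1262, 0.7376, 0.7376, 0.4808, 0.2446.
spectral radius ρ = 1.1262; 1.1262 > 1: divergent.

no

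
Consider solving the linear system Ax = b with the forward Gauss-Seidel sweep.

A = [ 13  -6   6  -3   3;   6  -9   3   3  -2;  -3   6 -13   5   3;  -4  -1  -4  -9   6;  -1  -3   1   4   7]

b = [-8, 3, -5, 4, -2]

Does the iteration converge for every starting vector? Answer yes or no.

yes

Split A = D + L + U, D = diag(13, -9, -13, -9, 7).
GS T = -(D+L)⁻¹U: row 0 first, T[0,2] = -(6)/(13) = -0.4615; later rows by forward substitution.
  T[0,:] = [+0.0000, +0.4615, -0.4615, +0.2308, -0.2308]
  T[1,:] = [+0.0000, +0.3077, +0.0256, +0.4872, -0.3761]
  T[2,:] = [+0.0000, +0.0355, +0.1183, +0.5562, +0.1105]
  T[3,:] = [+0.0000, -0.2551, +0.1497, -0.4039, +0.7619]
  T[4,:] = [+0.0000, +0.3385, -0.1574, +0.3931, -0.6453]
moduli |λ_i(T)| = 0.9391, 0.2784, 0.1468, 0.1468, 0.0000.
ρ = 0.9391; 0.9391 < 1, so it converges for any x₀.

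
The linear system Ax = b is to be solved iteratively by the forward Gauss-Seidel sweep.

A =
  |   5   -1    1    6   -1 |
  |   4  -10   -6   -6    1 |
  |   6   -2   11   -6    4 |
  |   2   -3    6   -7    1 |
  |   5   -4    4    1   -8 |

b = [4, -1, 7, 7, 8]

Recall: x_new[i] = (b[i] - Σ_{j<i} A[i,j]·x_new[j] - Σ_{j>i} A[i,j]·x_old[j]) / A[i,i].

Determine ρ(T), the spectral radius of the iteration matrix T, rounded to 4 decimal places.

1.1444

Diagonal D = diag(5, -10, 11, -7, -8); L, U strict lower/upper.
GS T = -(D+L)⁻¹U: row 0 first, T[0,2] = -(1)/(5) = -0.2000; later rows by forward substitution.
  T[0,:] = [+0.0000 +0.2000 -0.2000 -1.2000 +0.2000]
  T[1,:] = [+0.0000 +0.0800 -0.6800 -1.0800 +0.1800]
  T[2,:] = [+0.0000 -0.0945 -0.0145 +1.0036 -0.4400]
  T[3,:] = [+0.0000 -0.0582 +0.2218 +0.9803 -0.2543]
  T[4,:] = [+0.0000 +0.0305 +0.2355 +0.4144 -0.2168]
|roots of det(T-λI)|: 1.1444, 0.2766, 0.2766, 0.0667, 0.0000.
ρ = 1.1444; 1.1444 > 1 ⇒ diverges.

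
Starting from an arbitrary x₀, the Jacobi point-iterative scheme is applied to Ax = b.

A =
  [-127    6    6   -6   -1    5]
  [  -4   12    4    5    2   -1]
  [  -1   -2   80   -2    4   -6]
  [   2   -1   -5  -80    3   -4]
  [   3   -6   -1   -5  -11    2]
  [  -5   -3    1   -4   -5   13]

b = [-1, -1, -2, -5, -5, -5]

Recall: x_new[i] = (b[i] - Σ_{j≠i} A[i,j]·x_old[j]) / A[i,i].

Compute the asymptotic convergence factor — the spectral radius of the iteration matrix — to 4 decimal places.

0.4615

A = D + L + U where D = diag(-127, 12, 80, -80, -11, 13).
T_J = -D⁻¹(L+U): T[0,3] = -(-6)/(-127) = -0.0472; T[0,0] = 0.
  T[0,:] = [+0.0000  +0.0472  +0.0472  -0.0472  -0.0079  +0.0394]
  T[1,:] = [+0.3333  +0.0000  -0.3333  -0.4167  -0.1667  +0.0833]
  T[2,:] = [+0.0125  +0.0250  +0.0000  +0.0250  -0.0500  +0.0750]
  T[3,:] = [+0.0250  -0.0125  -0.0625  +0.0000  +0.0375  -0.0500]
  T[4,:] = [+0.2727  -0.5455  -0.0909  -0.4545  +0.0000  +0.1818]
  T[5,:] = [+0.3846  +0.2308  -0.0769  +0.3077  +0.3846  +0.0000]
eigenvalue magnitudes: 0.4615, 0.3250, 0.2714, 0.1818, 0.1818, 0.0198.
spectral radius ρ = 0.4615; 0.4615 < 1 ⇒ converges.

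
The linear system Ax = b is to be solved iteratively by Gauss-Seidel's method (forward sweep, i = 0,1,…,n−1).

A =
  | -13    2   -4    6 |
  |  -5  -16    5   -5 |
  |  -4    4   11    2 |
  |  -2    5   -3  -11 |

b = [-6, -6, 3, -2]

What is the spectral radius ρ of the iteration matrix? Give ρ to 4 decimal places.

0.6283

A = D + L + U where D = diag(-13, -16, 11, -11).
Gauss-Seidel: T = -(D+L)⁻¹U, row 0 first, T[0,3] = -(6)/(-13) = +0.4615; later rows by forward substitution.
  T[0,:] = [+0.0000, +0.1538, -0.3077, +0.4615]
  T[1,:] = [+0.0000, -0.0481, +0.4087, -0.4567]
  T[2,:] = [+0.0000, +0.0734, -0.2605, +0.1521]
  T[3,:] = [+0.0000, -0.0699, +0.3127, -0.3330]
|eigenvalues of T|: 0.6283, 0.0574, 0.0441, 0.0000.
spectral radius ρ = 0.6283; 0.6283 < 1 ⇒ converges.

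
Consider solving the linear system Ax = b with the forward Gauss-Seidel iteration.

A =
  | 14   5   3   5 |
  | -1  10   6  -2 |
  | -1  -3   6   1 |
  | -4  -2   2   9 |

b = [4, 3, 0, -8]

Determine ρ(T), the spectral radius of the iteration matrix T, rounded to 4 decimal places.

0.5278

Let D = diag(14, 10, 6, 9); L, U the strict triangles.
Gauss-Seidel: T = -(D+L)⁻¹U, row 0 first, T[0,3] = -(5)/(14) = -0.3571; later rows by forward substitution.
  T[0,:] = [+0.0000  -0.3571  -0.2143  -0.3571]
  T[1,:] = [+0.0000  -0.0357  -0.6214  +0.1643]
  T[2,:] = [+0.0000  -0.0774  -0.3464  -0.1440]
  T[3,:] = [+0.0000  -0.1495  -0.1563  -0.0902]
|eigenvalues of T|: 0.5278, 0.1734, 0.1734, 0.0000.
ρ(T) = max|λ| = 0.5278; 0.5278 < 1, so it converges for any x₀.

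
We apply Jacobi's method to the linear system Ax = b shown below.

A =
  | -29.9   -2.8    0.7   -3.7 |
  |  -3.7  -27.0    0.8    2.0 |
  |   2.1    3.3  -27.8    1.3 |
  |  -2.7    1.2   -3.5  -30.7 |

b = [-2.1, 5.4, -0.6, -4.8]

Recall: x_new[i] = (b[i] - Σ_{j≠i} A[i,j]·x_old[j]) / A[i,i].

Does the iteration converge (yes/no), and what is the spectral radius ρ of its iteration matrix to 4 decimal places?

yes, ρ = 0.1553

Let D = diag(-29.9, -27, -27.8, -30.7); L, U the strict triangles.
T_J = -D⁻¹(L+U): T[0,2] = -(0.7)/(-29.9) = +0.0234; T[0,0] = 0.
  T[0,:] = [+0.0000, -0.0936, +0.0234, -0.1237]
  T[1,:] = [-0.1370, +0.0000, +0.0296, +0.0741]
  T[2,:] = [+0.0755, +0.1187, +0.0000, +0.0468]
  T[3,:] = [-0.0879, +0.0391, -0.1140, +0.0000]
|eigenvalues of T|: 0.1553, 0.1208, 0.1208, 0.0742.
ρ(T) = max|λ| = 0.1553; 0.1553 < 1: convergent.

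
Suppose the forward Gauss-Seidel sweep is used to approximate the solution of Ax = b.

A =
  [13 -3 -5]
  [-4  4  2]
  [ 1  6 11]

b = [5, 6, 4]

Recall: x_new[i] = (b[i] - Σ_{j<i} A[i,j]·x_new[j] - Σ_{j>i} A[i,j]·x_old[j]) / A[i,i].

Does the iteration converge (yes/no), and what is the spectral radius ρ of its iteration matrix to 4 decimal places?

yes, ρ = 0.2944

Split A = D + L + U, D = diag(13, 4, 11).
Gauss-Seidel: T = -(D+L)⁻¹U, row 0 first, T[0,2] = -(-5)/(13) = +0.3846; later rows by forward substitution.
  T[0,:] = [+0.0000  +0.2308  +0.3846]
  T[1,:] = [+0.0000  +0.2308  -0.1154]
  T[2,:] = [+0.0000  -0.1469  +0.0280]
eigenvalue magnitudes: 0.2944, 0.0356, 0.0000.
spectral radius ρ = 0.2944; 0.2944 < 1, so it converges for any x₀.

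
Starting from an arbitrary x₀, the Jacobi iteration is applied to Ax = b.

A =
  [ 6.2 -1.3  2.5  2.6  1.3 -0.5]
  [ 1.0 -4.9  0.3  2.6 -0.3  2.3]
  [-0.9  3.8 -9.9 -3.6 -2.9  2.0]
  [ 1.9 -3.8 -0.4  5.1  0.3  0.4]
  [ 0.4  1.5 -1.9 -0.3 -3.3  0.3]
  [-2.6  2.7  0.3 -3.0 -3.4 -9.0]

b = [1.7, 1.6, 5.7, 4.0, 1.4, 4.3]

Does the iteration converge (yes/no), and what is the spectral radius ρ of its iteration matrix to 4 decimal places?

no, ρ = 1.1451

Write A = D+L+U with D = diag(6.2, -4.9, -9.9, 5.1, -3.3, -9).
Jacobi T = -D⁻¹(L+U): T[0,5] = -(-0.5)/(6.2) = +0.0806; T[0,0] = 0.
  T[0,:] = [+0.0000  +0.2097  -0.4032  -0.4194  -0.2097  +0.0806]
  T[1,:] = [+0.2041  +0.0000  +0.0612  +0.5306  -0.0612  +0.4694]
  T[2,:] = [-0.0909  +0.3838  +0.0000  -0.3636  -0.2929  +0.2020]
  T[3,:] = [-0.3725  +0.7451  +0.0784  +0.0000  -0.0588  -0.0784]
  T[4,:] = [+0.1212  +0.4545  -0.5758  -0.0909  +0.0000  +0.0909]
  T[5,:] = [-0.2889  +0.3000  +0.0333  -0.3333  -0.3778  +0.0000]
|λ(T)| sorted: 1.1451, 0.6204, 0.6204, 0.3519, 0.3519, 0.0351.
ρ = 1.1451; 1.1451 > 1: divergent.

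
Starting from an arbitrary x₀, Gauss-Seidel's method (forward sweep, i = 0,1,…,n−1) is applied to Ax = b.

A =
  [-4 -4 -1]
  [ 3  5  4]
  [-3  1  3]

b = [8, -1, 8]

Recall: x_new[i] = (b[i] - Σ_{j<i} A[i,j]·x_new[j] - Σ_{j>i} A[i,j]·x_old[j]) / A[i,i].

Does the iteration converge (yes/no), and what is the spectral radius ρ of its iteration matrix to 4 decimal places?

Diagonal D = diag(-4, 5, 3); L, U strict lower/upper.
GS T = -(D+L)⁻¹U: row 0 first, T[0,1] = -(-4)/(-4) = -1.0000; later rows by forward substitution.
  T[0,:] = [+0.0000, -1.0000, -0.2500]
  T[1,:] = [+0.0000, +0.6000, -0.6500]
  T[2,:] = [+0.0000, -1.2000, -0.0333]
moduli |λ_i(T)| = 1.2216, 0.6549, 0.0000.
ρ = 1.2216; 1.2216 > 1 ⇒ diverges.

no, ρ = 1.2216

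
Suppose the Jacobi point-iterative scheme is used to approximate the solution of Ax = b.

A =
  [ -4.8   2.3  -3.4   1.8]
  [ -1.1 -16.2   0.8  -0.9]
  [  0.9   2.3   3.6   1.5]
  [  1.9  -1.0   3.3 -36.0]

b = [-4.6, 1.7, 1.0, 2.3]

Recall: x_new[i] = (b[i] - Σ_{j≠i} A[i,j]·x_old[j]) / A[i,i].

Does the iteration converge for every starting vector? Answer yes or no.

yes

Write A = D+L+U with D = diag(-4.8, -16.2, 3.6, -36).
T_J = -D⁻¹(L+U): T[1,0] = -(-1.1)/(-16.2) = -0.0679; T[1,1] = 0.
  T[0,:] = [+0.0000 +0.4792 -0.7083 +0.3750]
  T[1,:] = [-0.0679 +0.0000 +0.0494 -0.0556]
  T[2,:] = [-0.2500 -0.6389 +0.0000 -0.4167]
  T[3,:] = [+0.0528 -0.0278 +0.0917 +0.0000]
|roots of det(T-λI)|: 0.4029, 0.2558, 0.2558, 0.0018.
spectral radius ρ = 0.4029; 0.4029 < 1 ⇒ converges.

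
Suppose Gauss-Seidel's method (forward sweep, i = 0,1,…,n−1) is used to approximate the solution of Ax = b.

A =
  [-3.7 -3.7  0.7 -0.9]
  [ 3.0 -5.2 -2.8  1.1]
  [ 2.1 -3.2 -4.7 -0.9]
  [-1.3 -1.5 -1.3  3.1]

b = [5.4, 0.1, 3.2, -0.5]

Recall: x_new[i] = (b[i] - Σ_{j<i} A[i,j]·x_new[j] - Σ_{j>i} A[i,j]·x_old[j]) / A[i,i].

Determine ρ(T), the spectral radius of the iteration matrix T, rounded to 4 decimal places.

0.6978

Write A = D+L+U with D = diag(-3.7, -5.2, -4.7, 3.1).
GS T = -(D+L)⁻¹U: row 0 first, T[0,2] = -(0.7)/(-3.7) = +0.1892; later rows by forward substitution.
  T[0,:] = [+0.0000 -1.0000 +0.1892 -0.2432]
  T[1,:] = [+0.0000 -0.5769 -0.4293 +0.0712]
  T[2,:] = [+0.0000 -0.0540 +0.3768 -0.3487]
  T[3,:] = [+0.0000 -0.7212 +0.0296 -0.2138]
moduli |λ_i(T)| = 0.6978, 0.2489, 0.2489, 0.0000.
ρ = 0.6978; 0.6978 < 1: convergent.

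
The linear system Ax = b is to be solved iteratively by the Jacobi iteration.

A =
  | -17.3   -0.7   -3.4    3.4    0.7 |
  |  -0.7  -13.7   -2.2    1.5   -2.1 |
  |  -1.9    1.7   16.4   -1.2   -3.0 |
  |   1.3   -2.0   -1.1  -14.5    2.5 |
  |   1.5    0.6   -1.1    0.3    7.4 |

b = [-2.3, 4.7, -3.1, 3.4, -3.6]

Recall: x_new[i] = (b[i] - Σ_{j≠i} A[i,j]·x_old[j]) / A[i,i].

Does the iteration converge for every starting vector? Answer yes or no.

yes

Let D = diag(-17.3, -13.7, 16.4, -14.5, 7.4); L, U the strict triangles.
Jacobi: T = -D⁻¹(L+U), T[1,2] = -(-2.2)/(-13.7) = -0.1606; T[1,1] = 0.
  T[0,:] = [+0.0000  -0.0405  -0.1965  +0.1965  +0.0405]
  T[1,:] = [-0.0511  +0.0000  -0.1606  +0.1095  -0.1533]
  T[2,:] = [+0.1159  -0.1037  +0.0000  +0.0732  +0.1829]
  T[3,:] = [+0.0897  -0.1379  -0.0759  +0.0000  +0.1724]
  T[4,:] = [-0.2027  -0.0811  +0.1486  -0.0405  +0.0000]
|roots of det(T-λI)|: 0.2607, 0.1813, 0.1813, 0.1501, 0.0990.
ρ(T) = max|λ| = 0.2607; 0.2607 < 1: convergent.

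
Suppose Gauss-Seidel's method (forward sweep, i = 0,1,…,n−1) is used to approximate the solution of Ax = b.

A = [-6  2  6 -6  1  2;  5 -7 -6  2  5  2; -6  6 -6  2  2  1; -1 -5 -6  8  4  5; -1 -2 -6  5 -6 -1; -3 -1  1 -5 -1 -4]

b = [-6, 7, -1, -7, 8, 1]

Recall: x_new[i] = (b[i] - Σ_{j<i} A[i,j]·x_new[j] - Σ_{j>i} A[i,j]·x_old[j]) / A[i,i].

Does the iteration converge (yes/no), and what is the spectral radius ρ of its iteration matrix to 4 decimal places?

no, ρ = 1.4527

Diagonal D = diag(-6, -7, -6, 8, -6, -4); L, U strict lower/upper.
Gauss-Seidel: T = -(D+L)⁻¹U, row 0 first, T[0,4] = -(1)/(-6) = +0.1667; later rows by forward substitution.
  T[0,:] = [+0.0000  +0.3333  +1.0000  -1.0000  +0.1667  +0.3333]
  T[1,:] = [+0.0000  +0.2381  -0.1429  -0.4286  +0.8333  +0.5238]
  T[2,:] = [+0.0000  -0.0952  -1.1429  +0.9048  +1.0000  +0.3571]
  T[3,:] = [+0.0000  +0.1190  -0.8214  +0.2857  +0.7917  +0.0119]
  T[4,:] = [+0.0000  +0.0595  +0.3393  -0.3571  -0.6458  -0.7440]
  T[5,:] = [+0.0000  -0.4970  -0.0580  +0.8155  -0.9115  -0.1205]
|eigenvalues of T|: 1.4527, 0.6308, 0.6308, 0.1048, 0.0982, 0.0000.
ρ(T) = max|λ| = 1.4527; 1.4527 > 1 ⇒ diverges.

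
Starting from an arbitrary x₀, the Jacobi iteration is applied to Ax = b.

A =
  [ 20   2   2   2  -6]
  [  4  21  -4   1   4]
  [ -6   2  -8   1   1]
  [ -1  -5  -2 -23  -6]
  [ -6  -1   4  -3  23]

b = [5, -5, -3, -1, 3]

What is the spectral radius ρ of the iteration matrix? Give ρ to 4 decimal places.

Let D = diag(20, 21, -8, -23, 23); L, U the strict triangles.
Jacobi: T = -D⁻¹(L+U), T[0,4] = -(-6)/(20) = +0.3000; T[0,0] = 0.
  T[0,:] = [+0.0000 -0.1000 -0.1000 -0.1000 +0.3000]
  T[1,:] = [-0.1905 +0.0000 +0.1905 -0.0476 -0.1905]
  T[2,:] = [-0.7500 +0.2500 +0.0000 +0.1250 +0.1250]
  T[3,:] = [-0.0435 -0.2174 -0.0870 +0.0000 -0.2609]
  T[4,:] = [+0.2609 +0.0435 -0.1739 +0.1304 +0.0000]
|eigenvalues of T|: 0.5534, 0.2884, 0.2884, 0.1440, 0.0110.
spectral radius ρ = 0.5534; 0.5534 < 1, so it converges for any x₀.

0.5534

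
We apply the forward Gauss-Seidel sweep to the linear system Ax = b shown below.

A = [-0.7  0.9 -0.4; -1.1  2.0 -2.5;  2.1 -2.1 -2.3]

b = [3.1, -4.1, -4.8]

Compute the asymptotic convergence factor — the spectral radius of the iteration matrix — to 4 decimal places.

1.5912

Diagonal D = diag(-0.7, 2, -2.3); L, U strict lower/upper.
T_GS = -(D+L)⁻¹U: row 0 first, T[0,1] = -(0.9)/(-0.7) = +1.2857; later rows by forward substitution.
  T[0,:] = [+0.0000 +1.2857 -0.5714]
  T[1,:] = [+0.0000 +0.7071 +0.9357]
  T[2,:] = [+0.0000 +0.5283 -1.3761]
eigenvalue magnitudes: 1.5912, 0.9222, 0.0000.
spectral radius ρ = 1.5912; 1.5912 > 1: divergent.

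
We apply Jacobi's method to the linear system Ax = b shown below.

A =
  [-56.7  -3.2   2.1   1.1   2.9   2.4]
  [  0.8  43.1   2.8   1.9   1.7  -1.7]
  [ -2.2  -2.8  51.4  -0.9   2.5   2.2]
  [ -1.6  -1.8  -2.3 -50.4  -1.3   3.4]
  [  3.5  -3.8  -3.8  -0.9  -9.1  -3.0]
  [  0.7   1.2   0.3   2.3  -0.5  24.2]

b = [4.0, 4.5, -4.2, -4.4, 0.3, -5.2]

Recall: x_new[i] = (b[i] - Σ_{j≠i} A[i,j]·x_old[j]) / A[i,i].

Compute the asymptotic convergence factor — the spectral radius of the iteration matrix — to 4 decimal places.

0.2491

A = D + L + U where D = diag(-56.7, 43.1, 51.4, -50.4, -9.1, 24.2).
Jacobi T = -D⁻¹(L+U): T[0,3] = -(1.1)/(-56.7) = +0.0194; T[0,0] = 0.
  T[0,:] = [+0.0000  -0.0564  +0.0370  +0.0194  +0.0511  +0.0423]
  T[1,:] = [-0.0186  +0.0000  -0.0650  -0.0441  -0.0394  +0.0394]
  T[2,:] = [+0.0428  +0.0545  +0.0000  +0.0175  -0.0486  -0.0428]
  T[3,:] = [-0.0317  -0.0357  -0.0456  +0.0000  -0.0258  +0.0675]
  T[4,:] = [+0.3846  -0.4176  -0.4176  -0.0989  +0.0000  -0.3297]
  T[5,:] = [-0.0289  -0.0496  -0.0124  -0.0950  +0.0207  +0.0000]
eigenvalue magnitudes: 0.2491, 0.2052, 0.1032, 0.1032, 0.0326, 0.0248.
spectral radius ρ = 0.2491; 0.2491 < 1 ⇒ converges.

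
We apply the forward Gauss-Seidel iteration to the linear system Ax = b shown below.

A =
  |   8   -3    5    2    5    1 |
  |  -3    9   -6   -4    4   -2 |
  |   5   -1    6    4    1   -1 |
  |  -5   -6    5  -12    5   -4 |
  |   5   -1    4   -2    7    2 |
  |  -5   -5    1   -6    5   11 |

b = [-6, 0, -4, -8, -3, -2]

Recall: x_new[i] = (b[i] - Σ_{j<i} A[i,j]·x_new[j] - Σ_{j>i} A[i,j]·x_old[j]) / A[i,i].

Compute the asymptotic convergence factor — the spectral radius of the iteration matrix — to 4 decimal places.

1.1266

Diagonal D = diag(8, 9, 6, -12, 7, 11); L, U strict lower/upper.
Gauss-Seidel: T = -(D+L)⁻¹U, row 0 first, T[0,5] = -(1)/(8) = -0.1250; later rows by forward substitution.
  T[0,:] = [+0.0000 +0.3750 -0.6250 -0.2500 -0.6250 -0.1250]
  T[1,:] = [+0.0000 +0.1250 +0.4583 +0.3611 -0.6528 +0.1806]
  T[2,:] = [+0.0000 -0.2917 +0.5972 -0.3981 +0.2454 +0.3009]
  T[3,:] = [+0.0000 -0.3403 +0.2801 -0.2423 +1.1057 -0.2461]
  T[4,:] = [+0.0000 -0.1806 +0.2507 +0.3884 +0.5289 -0.4129]
  T[5,:] = [+0.0000 +0.1503 -0.0912 -0.2220 -0.2404 +0.0513]
eigenvalue magnitudes: 1.1266, 0.3550, 0.3187, 0.3187, 0.2221, 0.0000.
ρ(T) = max|λ| = 1.1266; 1.1266 > 1: divergent.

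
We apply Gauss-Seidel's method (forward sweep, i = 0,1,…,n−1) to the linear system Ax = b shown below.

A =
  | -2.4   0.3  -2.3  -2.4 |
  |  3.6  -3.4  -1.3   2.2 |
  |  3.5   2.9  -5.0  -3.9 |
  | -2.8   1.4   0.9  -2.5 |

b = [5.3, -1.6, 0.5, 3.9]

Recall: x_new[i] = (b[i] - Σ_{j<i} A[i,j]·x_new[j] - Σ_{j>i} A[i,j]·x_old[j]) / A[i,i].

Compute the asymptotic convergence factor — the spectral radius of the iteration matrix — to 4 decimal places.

1.5724

Split A = D + L + U, D = diag(-2.4, -3.4, -5, -2.5).
T_GS = -(D+L)⁻¹U: row 0 first, T[0,2] = -(-2.3)/(-2.4) = -0.9583; later rows by forward substitution.
  T[0,:] = [+0.0000 +0.1250 -0.9583 -1.0000]
  T[1,:] = [+0.0000 +0.1324 -1.3971 -0.4118]
  T[2,:] = [+0.0000 +0.1643 -1.4811 -1.7188]
  T[3,:] = [+0.0000 -0.0067 -0.2422 +0.2706]
moduli |λ_i(T)| = 1.5724, 0.4330, 0.0613, 0.0000.
spectral radius ρ = 1.5724; 1.5724 > 1 ⇒ diverges.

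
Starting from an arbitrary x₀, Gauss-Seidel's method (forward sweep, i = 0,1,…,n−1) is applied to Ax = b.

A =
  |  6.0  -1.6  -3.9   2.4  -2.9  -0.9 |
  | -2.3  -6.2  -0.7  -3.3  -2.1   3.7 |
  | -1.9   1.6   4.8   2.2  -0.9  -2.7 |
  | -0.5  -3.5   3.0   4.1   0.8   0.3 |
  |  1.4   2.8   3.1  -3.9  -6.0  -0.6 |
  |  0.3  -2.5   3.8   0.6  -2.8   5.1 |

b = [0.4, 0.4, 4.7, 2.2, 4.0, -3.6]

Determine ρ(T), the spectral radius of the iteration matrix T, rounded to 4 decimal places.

Let D = diag(6, -6.2, 4.8, 4.1, -6, 5.1); L, U the strict triangles.
Gauss-Seidel: T = -(D+L)⁻¹U, row 0 first, T[0,4] = -(-2.9)/(6) = +0.4833; later rows by forward substitution.
  T[0,:] = [+0.0000 +0.2667 +0.6500 -0.4000 +0.4833 +0.1500]
  T[1,:] = [+0.0000 -0.0989 -0.3540 -0.3839 -0.5180 +0.5411]
  T[2,:] = [+0.0000 +0.1385 +0.3753 -0.4887 +0.5515 +0.4415]
  T[3,:] = [+0.0000 -0.1533 -0.4976 -0.0189 -0.9819 +0.0840]
  T[4,:] = [+0.0000 +0.1873 +0.5038 -0.5127 +0.7942 +0.3610]
  T[5,:] = [+0.0000 -0.0465 -0.1563 -0.0798 -0.1417 +0.1158]
|roots of det(T-λI)|: 1.5151, 0.3032, 0.1098, 0.1098, 0.0029, 0.0000.
spectral radius ρ = 1.5151; 1.5151 > 1: divergent.

1.5151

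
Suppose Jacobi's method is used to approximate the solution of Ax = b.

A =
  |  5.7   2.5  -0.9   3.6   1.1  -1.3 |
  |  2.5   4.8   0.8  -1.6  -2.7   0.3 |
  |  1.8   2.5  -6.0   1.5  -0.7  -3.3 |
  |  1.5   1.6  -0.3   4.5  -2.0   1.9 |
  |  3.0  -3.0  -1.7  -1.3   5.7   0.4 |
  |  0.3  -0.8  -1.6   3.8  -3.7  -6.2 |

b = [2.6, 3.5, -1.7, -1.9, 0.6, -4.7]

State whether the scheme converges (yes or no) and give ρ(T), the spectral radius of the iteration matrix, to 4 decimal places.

Diagonal D = diag(5.7, 4.8, -6, 4.5, 5.7, -6.2); L, U strict lower/upper.
T_J = -D⁻¹(L+U): T[4,0] = -(3)/(5.7) = -0.5263; T[4,4] = 0.
  T[0,:] = [+0.0000, -0.4386, +0.1579, -0.6316, -0.1930, +0.2281]
  T[1,:] = [-0.5208, +0.0000, -0.1667, +0.3333, +0.5625, -0.0625]
  T[2,:] = [+0.3000, +0.4167, +0.0000, +0.2500, -0.1167, -0.5500]
  T[3,:] = [-0.3333, -0.3556, +0.0667, +0.0000, +0.4444, -0.4222]
  T[4,:] = [-0.5263, +0.5263, +0.2982, +0.2281, +0.0000, -0.0702]
  T[5,:] = [+0.0484, -0.1290, -0.2581, +0.6129, -0.5968, +0.0000]
eigenvalue magnitudes: 1.1857, 0.7578, 0.7578, 0.4287, 0.4287, 0.2277.
ρ(T) = max|λ| = 1.1857; 1.1857 > 1: divergent.

no, ρ = 1.1857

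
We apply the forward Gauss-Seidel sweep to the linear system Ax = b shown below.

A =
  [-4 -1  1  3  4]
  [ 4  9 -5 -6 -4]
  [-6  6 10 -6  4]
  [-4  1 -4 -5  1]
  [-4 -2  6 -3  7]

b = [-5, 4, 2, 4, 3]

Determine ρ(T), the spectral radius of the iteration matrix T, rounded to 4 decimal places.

Write A = D+L+U with D = diag(-4, 9, 10, -5, 7).
T_GS = -(D+L)⁻¹U: row 0 first, T[0,3] = -(3)/(-4) = +0.7500; later rows by forward substitution.
  T[0,:] = [+0.0000, -0.2500, +0.2500, +0.7500, +1.0000]
  T[1,:] = [+0.0000, +0.1111, +0.4444, +0.3333, -0.0000]
  T[2,:] = [+0.0000, -0.2167, -0.1167, +0.8500, +0.2000]
  T[3,:] = [+0.0000, +0.3956, -0.0178, -1.2133, -0.7600]
  T[4,:] = [+0.0000, +0.2441, +0.3622, -0.7248, +0.0743]
moduli |λ_i(T)| = 1.6400, 0.3211, 0.3211, 0.0563, 0.0000.
ρ = 1.6400; 1.6400 > 1: divergent.

1.6400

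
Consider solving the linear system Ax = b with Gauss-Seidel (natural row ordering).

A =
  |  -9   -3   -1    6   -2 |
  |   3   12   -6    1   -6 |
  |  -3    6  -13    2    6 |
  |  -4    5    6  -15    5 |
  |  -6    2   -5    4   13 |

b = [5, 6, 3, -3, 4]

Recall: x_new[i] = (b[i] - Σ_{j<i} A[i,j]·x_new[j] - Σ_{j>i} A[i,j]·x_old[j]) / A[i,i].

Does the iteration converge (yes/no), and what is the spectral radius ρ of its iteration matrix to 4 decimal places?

yes, ρ = 0.5824

Diagonal D = diag(-9, 12, -13, -15, 13); L, U strict lower/upper.
GS T = -(D+L)⁻¹U: row 0 first, T[0,2] = -(-1)/(-9) = -0.1111; later rows by forward substitution.
  T[0,:] = [+0.0000  -0.3333  -0.1111  +0.6667  -0.2222]
  T[1,:] = [+0.0000  +0.0833  +0.5278  -0.2500  +0.5556]
  T[2,:] = [+0.0000  +0.1154  +0.2692  -0.1154  +0.7692]
  T[3,:] = [+0.0000  +0.1628  +0.3132  -0.3073  +0.8855]
  T[4,:] = [+0.0000  -0.1724  -0.1253  +0.3963  -0.1646]
|λ(T)| sorted: 0.5824, 0.2828, 0.2828, 0.0847, 0.0000.
ρ(T) = max|λ| = 0.5824; 0.5824 < 1, so it converges for any x₀.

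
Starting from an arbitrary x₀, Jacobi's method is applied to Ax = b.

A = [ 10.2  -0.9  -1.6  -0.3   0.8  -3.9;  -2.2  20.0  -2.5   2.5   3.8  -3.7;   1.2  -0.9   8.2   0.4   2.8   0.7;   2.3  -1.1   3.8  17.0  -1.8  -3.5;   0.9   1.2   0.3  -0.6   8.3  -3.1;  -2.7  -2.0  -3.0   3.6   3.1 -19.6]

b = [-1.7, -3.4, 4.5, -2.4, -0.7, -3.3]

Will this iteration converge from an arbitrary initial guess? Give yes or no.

yes

Let D = diag(10.2, 20, 8.2, 17, 8.3, -19.6); L, U the strict triangles.
T_J = -D⁻¹(L+U): T[4,0] = -(0.9)/(8.3) = -0.1084; T[4,4] = 0.
  T[0,:] = [+0.0000, +0.0882, +0.1569, +0.0294, -0.0784, +0.3824]
  T[1,:] = [+0.1100, +0.0000, +0.1250, -0.1250, -0.1900, +0.1850]
  T[2,:] = [-0.1463, +0.1098, +0.0000, -0.0488, -0.3415, -0.0854]
  T[3,:] = [-0.1353, +0.0647, -0.2235, +0.0000, +0.1059, +0.2059]
  T[4,:] = [-0.1084, -0.1446, -0.0361, +0.0723, +0.0000, +0.3735]
  T[5,:] = [-0.1378, -0.1020, -0.1531, +0.1837, +0.1582, +0.0000]
|eigenvalues of T|: 0.5170, 0.3066, 0.3066, 0.1883, 0.1883, 0.0591.
ρ = 0.5170; 0.5170 < 1 ⇒ converges.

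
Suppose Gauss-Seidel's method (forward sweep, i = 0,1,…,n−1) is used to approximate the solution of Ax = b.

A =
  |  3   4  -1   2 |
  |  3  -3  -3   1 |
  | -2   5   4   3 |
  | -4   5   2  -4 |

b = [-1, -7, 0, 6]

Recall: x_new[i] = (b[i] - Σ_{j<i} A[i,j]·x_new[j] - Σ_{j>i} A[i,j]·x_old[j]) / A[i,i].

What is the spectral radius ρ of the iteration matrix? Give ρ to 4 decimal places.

1.1775

Write A = D+L+U with D = diag(3, -3, 4, -4).
T_GS = -(D+L)⁻¹U: row 0 first, T[0,3] = -(2)/(3) = -0.6667; later rows by forward substitution.
  T[0,:] = [+0.0000 -1.3333 +0.3333 -0.6667]
  T[1,:] = [+0.0000 -1.3333 -0.6667 -0.3333]
  T[2,:] = [+0.0000 +1.0000 +1.0000 -0.6667]
  T[3,:] = [+0.0000 +0.1667 -0.6667 -0.0833]
|λ(T)| sorted: 1.1775, 0.9216, 0.9216, 0.0000.
spectral radius ρ = 1.1775; 1.1775 > 1: divergent.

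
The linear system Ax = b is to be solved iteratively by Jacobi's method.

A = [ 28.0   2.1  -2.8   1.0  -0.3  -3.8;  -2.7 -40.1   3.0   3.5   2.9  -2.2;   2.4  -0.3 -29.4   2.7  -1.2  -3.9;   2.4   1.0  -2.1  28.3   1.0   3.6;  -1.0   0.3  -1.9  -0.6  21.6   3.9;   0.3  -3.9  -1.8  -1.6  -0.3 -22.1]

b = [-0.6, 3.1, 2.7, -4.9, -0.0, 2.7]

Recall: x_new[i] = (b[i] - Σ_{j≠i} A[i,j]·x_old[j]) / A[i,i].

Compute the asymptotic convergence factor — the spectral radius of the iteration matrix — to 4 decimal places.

Split A = D + L + U, D = diag(28, -40.1, -29.4, 28.3, 21.6, -22.1).
Jacobi T = -D⁻¹(L+U): T[5,3] = -(-1.6)/(-22.1) = -0.0724; T[5,5] = 0.
  T[0,:] = [+0.0000  -0.0750  +0.1000  -0.0357  +0.0107  +0.1357]
  T[1,:] = [-0.0673  +0.0000  +0.0748  +0.0873  +0.0723  -0.0549]
  T[2,:] = [+0.0816  -0.0102  +0.0000  +0.0918  -0.0408  -0.1327]
  T[3,:] = [-0.0848  -0.0353  +0.0742  +0.0000  -0.0353  -0.1272]
  T[4,:] = [+0.0463  -0.0139  +0.0880  +0.0278  +0.0000  -0.1806]
  T[5,:] = [+0.0136  -0.1765  -0.0814  -0.0724  -0.0136  +0.0000]
eigenvalue magnitudes: 0.2556, 0.1659, 0.1659, 0.1515, 0.0908, 0.0908.
spectral radius ρ = 0.2556; 0.2556 < 1: convergent.

0.2556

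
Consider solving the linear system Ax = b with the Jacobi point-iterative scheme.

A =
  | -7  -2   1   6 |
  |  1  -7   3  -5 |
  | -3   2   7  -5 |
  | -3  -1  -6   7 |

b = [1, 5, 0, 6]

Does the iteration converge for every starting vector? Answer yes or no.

no

Diagonal D = diag(-7, -7, 7, 7); L, U strict lower/upper.
Jacobi: T = -D⁻¹(L+U), T[2,3] = -(-5)/(7) = +0.7143; T[2,2] = 0.
  T[0,:] = [+0.0000 -0.2857 +0.1429 +0.8571]
  T[1,:] = [+0.1429 +0.0000 +0.4286 -0.7143]
  T[2,:] = [+0.4286 -0.2857 +0.0000 +0.7143]
  T[3,:] = [+0.4286 +0.1429 +0.8571 +0.0000]
eigenvalue magnitudes: 1.1795, 0.6019, 0.6019, 0.2827.
spectral radius ρ = 1.1795; 1.1795 > 1, so it fails to converge.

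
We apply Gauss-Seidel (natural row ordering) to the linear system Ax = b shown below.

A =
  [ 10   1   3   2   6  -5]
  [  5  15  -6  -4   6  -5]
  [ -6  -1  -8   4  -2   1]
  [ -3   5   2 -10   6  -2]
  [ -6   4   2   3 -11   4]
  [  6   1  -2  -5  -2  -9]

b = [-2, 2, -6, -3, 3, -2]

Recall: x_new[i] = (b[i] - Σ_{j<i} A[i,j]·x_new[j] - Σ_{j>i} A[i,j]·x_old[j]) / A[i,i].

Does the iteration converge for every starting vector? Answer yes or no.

A = D + L + U where D = diag(10, 15, -8, -10, -11, -9).
T_GS = -(D+L)⁻¹U: row 0 first, T[0,4] = -(6)/(10) = -0.6000; later rows by forward substitution.
  T[0,:] = [+0.0000, -0.1000, -0.3000, -0.2000, -0.6000, +0.5000]
  T[1,:] = [+0.0000, +0.0333, +0.5000, +0.3333, -0.2000, +0.1667]
  T[2,:] = [+0.0000, +0.0708, +0.1625, +0.6083, +0.2250, -0.2708]
  T[3,:] = [+0.0000, +0.0608, +0.3725, +0.3483, +0.7250, -0.3208]
  T[4,:] = [+0.0000, +0.0961, +0.4766, +0.4359, +0.4932, +0.0148]
  T[5,:] = [+0.0000, -0.1339, -0.4934, -0.5219, -0.9846, +0.5870]
eigenvalue magnitudes: 1.6564, 0.2763, 0.2763, 0.1634, 0.1408, 0.0000.
spectral radius ρ = 1.6564; 1.6564 > 1, so it fails to converge.

no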